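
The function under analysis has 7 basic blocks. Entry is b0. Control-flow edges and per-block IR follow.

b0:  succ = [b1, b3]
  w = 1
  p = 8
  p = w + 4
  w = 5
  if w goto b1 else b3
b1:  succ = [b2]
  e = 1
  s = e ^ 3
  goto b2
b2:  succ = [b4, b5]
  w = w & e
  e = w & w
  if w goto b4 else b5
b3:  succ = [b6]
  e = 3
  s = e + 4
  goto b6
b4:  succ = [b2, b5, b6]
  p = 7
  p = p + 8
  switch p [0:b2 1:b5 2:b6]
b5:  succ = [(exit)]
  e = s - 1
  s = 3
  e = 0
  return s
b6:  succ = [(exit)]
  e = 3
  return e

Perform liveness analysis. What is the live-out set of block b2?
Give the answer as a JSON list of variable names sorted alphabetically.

Answer: ["e", "s", "w"]

Derivation:
Per-block:
  b0: {p,w} / ∅
  b1: {e,s} / ∅
  b2: {e,w} / {e,w}
  b3: {e,s} / ∅
  b4: {p} / ∅
  b5: {e,s} / {s}
  b6: {e} / ∅

Liveness:
  b0: in=∅ out={w}
  b1: in={w} out={e,s,w}
  b2: in={e,s,w} out={e,s,w}
  b3: in=∅ out=∅
  b4: in={e,s,w} out={e,s,w}
  b5: in={s} out=∅
  b6: in=∅ out=∅

live-out(b2) = ["e", "s", "w"]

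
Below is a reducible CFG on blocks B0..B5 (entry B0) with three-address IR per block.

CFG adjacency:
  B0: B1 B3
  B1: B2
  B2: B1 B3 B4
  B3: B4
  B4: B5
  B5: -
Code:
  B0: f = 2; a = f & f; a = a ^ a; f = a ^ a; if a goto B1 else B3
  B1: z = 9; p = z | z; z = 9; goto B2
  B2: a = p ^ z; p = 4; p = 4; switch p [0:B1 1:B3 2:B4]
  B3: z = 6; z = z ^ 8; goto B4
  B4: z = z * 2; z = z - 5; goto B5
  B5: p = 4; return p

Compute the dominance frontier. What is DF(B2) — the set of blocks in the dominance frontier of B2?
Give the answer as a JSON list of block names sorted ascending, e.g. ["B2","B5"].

idom tree: B1←B0 B2←B1 B3←B0 B4←B0 B5←B4
Dom∩ at merges:
  B1: preds {B0,B2}: {B0} ∩ {B0,B1,B2} = {B0}; idom=B0
  B3: preds {B0,B2}: {B0} ∩ {B0,B1,B2} = {B0}; idom=B0
  B4: preds {B2,B3}: {B0,B1,B2} ∩ {B0,B3} = {B0}; idom=B0

DF walk-up:
  join B1 pred B0: · stop@B0
  join B1 pred B2: B2→B1 stop@B0
  join B3 pred B0: · stop@B0
  join B3 pred B2: B2→B1 stop@B0
  join B4 pred B2: B2→B1 stop@B0
  join B4 pred B3: B3 stop@B0
  B0 → ∅
  B1 → {B1,B3,B4}
  B2 → {B1,B3,B4}
  B3 → {B4}
  B4 → ∅
  B5 → ∅

DF(B2) = ["B1", "B3", "B4"]

Answer: ["B1", "B3", "B4"]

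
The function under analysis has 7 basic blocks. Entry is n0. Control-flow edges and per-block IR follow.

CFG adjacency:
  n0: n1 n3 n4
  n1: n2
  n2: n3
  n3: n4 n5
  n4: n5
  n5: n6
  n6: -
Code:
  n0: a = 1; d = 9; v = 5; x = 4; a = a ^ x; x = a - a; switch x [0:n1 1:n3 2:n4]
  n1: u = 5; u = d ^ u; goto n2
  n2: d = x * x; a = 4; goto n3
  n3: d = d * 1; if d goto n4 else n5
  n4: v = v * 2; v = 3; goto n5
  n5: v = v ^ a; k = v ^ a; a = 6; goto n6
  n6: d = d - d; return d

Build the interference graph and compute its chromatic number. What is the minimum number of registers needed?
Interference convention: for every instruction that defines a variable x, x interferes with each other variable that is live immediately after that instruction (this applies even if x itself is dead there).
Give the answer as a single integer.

Answer: 4

Analysis:
Block summaries:
  n0: {a,d,v,x} / ∅
  n1: {u} / {d}
  n2: {a,d} / {x}
  n3: {d} / {d}
  n4: {v} / {v}
  n5: {a,k,v} / {a,v}
  n6: {d} / {d}

Backward fixpoint:
  n0: in=∅ out={a,d,v,x}
  n1: in={d,v,x} out={v,x}
  n2: in={v,x} out={a,d,v}
  n3: in={a,d,v} out={a,d,v}
  n4: in={a,d,v} out={a,d,v}
  n5: in={a,d,v} out={d}
  n6: in={d} out=∅

Interfere edges:
  a — {d,v,x}
  d — {a,k,u,v,x}
  k — {d}
  u — {d,v,x}
  v — {a,d,u,x}
  x — {a,d,u,v}

Registers:
  clique {a,d,v,x} ⇒ need ≥ 4
  4-colouring: r0={d}  r1={k,v}  r2={x}  r3={a,u}
  χ = 4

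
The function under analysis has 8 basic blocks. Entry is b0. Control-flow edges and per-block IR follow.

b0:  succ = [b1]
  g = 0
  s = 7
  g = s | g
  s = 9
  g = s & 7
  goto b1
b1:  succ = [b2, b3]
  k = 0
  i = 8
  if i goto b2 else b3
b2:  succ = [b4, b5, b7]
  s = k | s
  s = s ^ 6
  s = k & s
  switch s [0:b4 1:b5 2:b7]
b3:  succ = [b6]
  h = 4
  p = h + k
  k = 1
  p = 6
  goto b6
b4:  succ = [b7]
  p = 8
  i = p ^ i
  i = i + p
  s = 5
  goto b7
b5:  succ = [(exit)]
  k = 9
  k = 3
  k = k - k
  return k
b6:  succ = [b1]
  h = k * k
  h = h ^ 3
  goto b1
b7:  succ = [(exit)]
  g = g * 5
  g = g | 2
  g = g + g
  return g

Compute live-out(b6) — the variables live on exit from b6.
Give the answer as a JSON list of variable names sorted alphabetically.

Answer: ["g", "s"]

Analysis:
Per-block:
  b0: {g,s} / ∅
  b1: {i,k} / ∅
  b2: {s} / {k,s}
  b3: {h,k,p} / {k}
  b4: {i,p,s} / {i}
  b5: {k} / ∅
  b6: {h} / {k}
  b7: {g} / {g}

Backward fixpoint:
  b0 li=∅ lo={g,s}
  b1 li={g,s} lo={g,i,k,s}
  b2 li={g,i,k,s} lo={g,i}
  b3 li={g,k,s} lo={g,k,s}
  b4 li={g,i} lo={g}
  b5 li=∅ lo=∅
  b6 li={g,k,s} lo={g,s}
  b7 li={g} lo=∅

live-out(b6) = ["g", "s"]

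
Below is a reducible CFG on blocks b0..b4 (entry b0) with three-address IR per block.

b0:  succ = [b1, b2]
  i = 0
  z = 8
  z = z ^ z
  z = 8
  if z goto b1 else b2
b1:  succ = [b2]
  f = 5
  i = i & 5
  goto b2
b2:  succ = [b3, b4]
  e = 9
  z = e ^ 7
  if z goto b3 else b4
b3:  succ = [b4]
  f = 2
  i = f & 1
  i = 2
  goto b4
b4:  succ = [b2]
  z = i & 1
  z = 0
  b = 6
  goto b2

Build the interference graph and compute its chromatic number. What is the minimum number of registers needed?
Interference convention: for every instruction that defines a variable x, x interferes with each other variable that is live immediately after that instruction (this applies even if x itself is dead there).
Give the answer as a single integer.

Answer: 2

Derivation:
Block summaries:
  b0 def {i,z} use ∅
  b1 def {f,i} use {i}
  b2 def {e,z} use ∅
  b3 def {f,i} use ∅
  b4 def {b,z} use {i}

Liveness:
  b0: in=∅ out={i}
  b1: in={i} out={i}
  b2: in={i} out={i}
  b3: in=∅ out={i}
  b4: in={i} out={i}

Conflict graph:
  b: {i}
  e: {i}
  f: {i}
  i: {b,e,f,z}
  z: {i}

Colouring:
  lower bound: {b,i} mutually conflict ⇒ χ ≥ 2
  2-colouring: c0={i}  c1={b,e,f,z}
  χ = 2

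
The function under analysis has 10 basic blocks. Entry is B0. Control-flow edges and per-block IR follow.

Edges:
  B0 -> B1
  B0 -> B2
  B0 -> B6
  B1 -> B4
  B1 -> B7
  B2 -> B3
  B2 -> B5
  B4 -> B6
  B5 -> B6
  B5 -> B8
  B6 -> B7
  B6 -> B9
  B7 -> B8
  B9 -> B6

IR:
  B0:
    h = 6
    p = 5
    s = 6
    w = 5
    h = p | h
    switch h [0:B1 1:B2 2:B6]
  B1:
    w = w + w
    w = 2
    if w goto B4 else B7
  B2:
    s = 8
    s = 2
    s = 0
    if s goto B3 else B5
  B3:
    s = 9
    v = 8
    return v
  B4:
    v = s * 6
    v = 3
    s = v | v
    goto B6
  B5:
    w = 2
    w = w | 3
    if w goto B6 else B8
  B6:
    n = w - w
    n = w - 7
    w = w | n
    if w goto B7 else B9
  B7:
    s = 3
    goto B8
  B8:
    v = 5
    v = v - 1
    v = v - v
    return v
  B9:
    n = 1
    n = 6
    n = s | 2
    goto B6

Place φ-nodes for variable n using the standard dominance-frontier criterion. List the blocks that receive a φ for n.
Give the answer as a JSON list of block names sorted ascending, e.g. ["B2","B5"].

idom tree: B1←B0 B2←B0 B3←B2 B4←B1 B5←B2 B6←B0 B7←B0 B8←B0 B9←B6
Dom∩ at merges:
  B6: preds {B0,B4,B5,B9}: {B0} ∩ {B0,B1,B4} ∩ {B0,B2,B5} ∩ {B0,B6,B9} = {B0}; idom=B0
  B7: preds {B1,B6}: {B0,B1} ∩ {B0,B6} = {B0}; idom=B0
  B8: preds {B5,B7}: {B0,B2,B5} ∩ {B0,B7} = {B0}; idom=B0

DF derivation:
  join B6 pred B0: · stop@B0
  join B6 pred B4: B4→B1 stop@B0
  join B6 pred B5: B5→B2 stop@B0
  join B6 pred B9: B9→B6 stop@B0
  join B7 pred B1: B1 stop@B0
  join B7 pred B6: B6 stop@B0
  join B8 pred B5: B5→B2 stop@B0
  join B8 pred B7: B7 stop@B0
  B0: DF=∅
  B1: DF={B6,B7}
  B2: DF={B6,B8}
  B3: DF=∅
  B4: DF={B6}
  B5: DF={B6,B8}
  B6: DF={B6,B7}
  B7: DF={B8}
  B8: DF=∅
  B9: DF={B6}

φ for n: defs {B6,B9}
  DF⁺ = {B6,B7,B8}

Answer: ["B6", "B7", "B8"]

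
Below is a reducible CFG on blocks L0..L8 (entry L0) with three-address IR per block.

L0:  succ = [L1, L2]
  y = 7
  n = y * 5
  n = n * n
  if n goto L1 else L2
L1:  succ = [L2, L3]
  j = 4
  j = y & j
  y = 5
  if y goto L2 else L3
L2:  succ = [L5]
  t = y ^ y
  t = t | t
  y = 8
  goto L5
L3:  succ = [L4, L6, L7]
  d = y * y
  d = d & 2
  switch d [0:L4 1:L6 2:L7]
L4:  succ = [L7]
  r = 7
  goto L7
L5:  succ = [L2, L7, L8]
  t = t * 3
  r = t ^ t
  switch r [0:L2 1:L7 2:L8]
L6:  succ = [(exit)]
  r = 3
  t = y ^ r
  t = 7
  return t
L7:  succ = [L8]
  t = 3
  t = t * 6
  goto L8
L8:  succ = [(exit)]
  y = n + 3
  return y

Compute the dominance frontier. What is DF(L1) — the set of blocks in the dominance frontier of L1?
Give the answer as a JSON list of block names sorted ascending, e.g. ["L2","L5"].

idom tree: L1←L0 L2←L0 L3←L1 L4←L3 L5←L2 L6←L3 L7←L0 L8←L0
Join-block Dom:
  L2: preds {L0,L1,L5}: {L0} ∩ {L0,L1} ∩ {L0,L2,L5} = {L0}; idom=L0
  L7: preds {L3,L4,L5}: {L0,L1,L3} ∩ {L0,L1,L3,L4} ∩ {L0,L2,L5} = {L0}; idom=L0
  L8: preds {L5,L7}: {L0,L2,L5} ∩ {L0,L7} = {L0}; idom=L0

Frontier:
  L2←L0: walk · to L0
  L2←L1: walk L1 to L0
  L2←L5: walk L5→L2 to L0
  L7←L3: walk L3→L1 to L0
  L7←L4: walk L4→L3→L1 to L0
  L7←L5: walk L5→L2 to L0
  L8←L5: walk L5→L2 to L0
  L8←L7: walk L7 to L0
  DF(L0)=∅
  DF(L1)={L2,L7}
  DF(L2)={L2,L7,L8}
  DF(L3)={L7}
  DF(L4)={L7}
  DF(L5)={L2,L7,L8}
  DF(L6)=∅
  DF(L7)={L8}
  DF(L8)=∅

DF(L1) = ["L2", "L7"]

Answer: ["L2", "L7"]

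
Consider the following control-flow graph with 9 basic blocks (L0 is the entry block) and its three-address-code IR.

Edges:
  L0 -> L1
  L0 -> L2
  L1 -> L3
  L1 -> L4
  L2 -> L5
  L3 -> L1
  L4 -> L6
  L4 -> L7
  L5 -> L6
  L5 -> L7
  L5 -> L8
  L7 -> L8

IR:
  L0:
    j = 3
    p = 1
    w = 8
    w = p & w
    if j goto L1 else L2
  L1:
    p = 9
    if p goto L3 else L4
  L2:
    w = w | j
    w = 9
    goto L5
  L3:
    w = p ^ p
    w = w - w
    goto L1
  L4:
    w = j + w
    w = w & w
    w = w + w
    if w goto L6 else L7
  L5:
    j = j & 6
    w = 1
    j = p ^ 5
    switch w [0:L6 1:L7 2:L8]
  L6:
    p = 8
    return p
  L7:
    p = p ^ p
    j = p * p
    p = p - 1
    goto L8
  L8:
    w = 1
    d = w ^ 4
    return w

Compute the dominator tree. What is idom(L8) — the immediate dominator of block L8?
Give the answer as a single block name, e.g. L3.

Answer: L0

Analysis:
idom tree: L1←L0 L2←L0 L3←L1 L4←L1 L5←L2 L6←L0 L7←L0 L8←L0
Dom∩ at merges:
  L1: preds {L0,L3}: {L0} ∩ {L0,L1,L3} = {L0}; idom=L0
  L6: preds {L4,L5}: {L0,L1,L4} ∩ {L0,L2,L5} = {L0}; idom=L0
  L7: preds {L4,L5}: {L0,L1,L4} ∩ {L0,L2,L5} = {L0}; idom=L0
  L8: preds {L5,L7}: {L0,L2,L5} ∩ {L0,L7} = {L0}; idom=L0

idom(L8) = L0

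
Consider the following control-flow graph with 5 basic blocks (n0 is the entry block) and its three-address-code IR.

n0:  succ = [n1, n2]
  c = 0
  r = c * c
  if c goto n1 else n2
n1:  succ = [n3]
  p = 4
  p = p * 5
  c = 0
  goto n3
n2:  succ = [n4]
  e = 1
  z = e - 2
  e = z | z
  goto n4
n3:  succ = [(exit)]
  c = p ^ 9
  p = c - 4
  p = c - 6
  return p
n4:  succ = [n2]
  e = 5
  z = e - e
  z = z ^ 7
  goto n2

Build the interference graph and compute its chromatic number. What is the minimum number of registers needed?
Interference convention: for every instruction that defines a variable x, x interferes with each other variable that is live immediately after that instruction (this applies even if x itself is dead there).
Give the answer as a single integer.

Answer: 2

Working:
Per-block:
  n0 def {c,r} use ∅
  n1 def {c,p} use ∅
  n2 def {e,z} use ∅
  n3 def {c,p} use {p}
  n4 def {e,z} use ∅

Backward fixpoint:
  live n0: ∅→∅
  live n1: ∅→{p}
  live n2: ∅→∅
  live n3: {p}→∅
  live n4: ∅→∅

Interfere edges:
  c: {p,r}
  e: ∅
  p: {c}
  r: {c}
  z: ∅

Colouring:
  clique {c,p} ⇒ need ≥ 2
  2-colouring: c0={c,e,z}  c1={p,r}
  χ = 2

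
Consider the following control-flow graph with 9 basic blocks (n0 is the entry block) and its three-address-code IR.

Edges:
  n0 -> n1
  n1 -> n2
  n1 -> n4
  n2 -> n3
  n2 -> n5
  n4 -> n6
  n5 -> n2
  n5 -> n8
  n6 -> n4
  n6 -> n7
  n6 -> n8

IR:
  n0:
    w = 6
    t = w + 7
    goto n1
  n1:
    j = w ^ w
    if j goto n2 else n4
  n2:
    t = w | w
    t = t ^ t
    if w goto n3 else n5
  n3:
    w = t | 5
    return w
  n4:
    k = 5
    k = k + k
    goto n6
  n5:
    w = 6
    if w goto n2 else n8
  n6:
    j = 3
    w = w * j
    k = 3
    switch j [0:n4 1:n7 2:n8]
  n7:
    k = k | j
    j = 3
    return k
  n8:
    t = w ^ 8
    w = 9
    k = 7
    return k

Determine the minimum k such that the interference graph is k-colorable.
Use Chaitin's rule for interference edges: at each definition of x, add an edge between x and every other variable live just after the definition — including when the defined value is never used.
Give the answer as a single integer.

Answer: 3

Working:
Per-block:
  n0 def {t,w} use ∅
  n1 def {j} use {w}
  n2 def {t} use {w}
  n3 def {w} use {t}
  n4 def {k} use ∅
  n5 def {w} use ∅
  n6 def {j,k,w} use {w}
  n7 def {j,k} use {j,k}
  n8 def {k,t,w} use {w}

Backward fixpoint:
  n0: in=∅ out={w}
  n1: in={w} out={w}
  n2: in={w} out={t}
  n3: in={t} out=∅
  n4: in={w} out={w}
  n5: in=∅ out={w}
  n6: in={w} out={j,k,w}
  n7: in={j,k} out=∅
  n8: in={w} out=∅

Interference:
  j — {k,w}
  k — {j,w}
  t — {w}
  w — {j,k,t}

Colouring:
  {j,k,w} pairwise interfere (3-clique) ⇒ χ ≥ 3
  assign j→R1 k→R2 t→R1 w→R0 — no edge inside a register ⇒ χ ≤ 3
  χ = 3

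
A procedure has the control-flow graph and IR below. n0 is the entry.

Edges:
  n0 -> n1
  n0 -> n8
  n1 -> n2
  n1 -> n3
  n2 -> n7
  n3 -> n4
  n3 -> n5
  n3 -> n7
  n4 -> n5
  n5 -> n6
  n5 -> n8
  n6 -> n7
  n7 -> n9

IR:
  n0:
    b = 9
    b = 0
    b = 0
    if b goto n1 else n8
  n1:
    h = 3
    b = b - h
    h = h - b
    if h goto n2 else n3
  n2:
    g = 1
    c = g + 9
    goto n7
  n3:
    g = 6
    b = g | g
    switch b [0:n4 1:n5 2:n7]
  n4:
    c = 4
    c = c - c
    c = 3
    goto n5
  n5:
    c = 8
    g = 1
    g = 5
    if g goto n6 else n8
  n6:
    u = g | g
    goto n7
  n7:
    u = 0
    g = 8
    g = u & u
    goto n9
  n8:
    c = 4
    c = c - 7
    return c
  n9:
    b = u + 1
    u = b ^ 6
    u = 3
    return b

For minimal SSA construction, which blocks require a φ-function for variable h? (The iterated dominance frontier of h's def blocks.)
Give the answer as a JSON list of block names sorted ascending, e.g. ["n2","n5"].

idom tree: n1←n0 n2←n1 n3←n1 n4←n3 n5←n3 n6←n5 n7←n1 n8←n0 n9←n7
Dom at joins:
  n5: preds {n3,n4}: {n0,n1,n3} ∩ {n0,n1,n3,n4} = {n0,n1,n3}; idom=n3
  n7: preds {n2,n3,n6}: {n0,n1,n2} ∩ {n0,n1,n3} ∩ {n0,n1,n3,n5,n6} = {n0,n1}; idom=n1
  n8: preds {n0,n5}: {n0} ∩ {n0,n1,n3,n5} = {n0}; idom=n0

DF walk-up:
  join n5 pred n3: · stop@n3
  join n5 pred n4: n4 stop@n3
  join n7 pred n2: n2 stop@n1
  join n7 pred n3: n3 stop@n1
  join n7 pred n6: n6→n5→n3 stop@n1
  join n8 pred n0: · stop@n0
  join n8 pred n5: n5→n3→n1 stop@n0
  DF(n0)=∅
  DF(n1)={n8}
  DF(n2)={n7}
  DF(n3)={n7,n8}
  DF(n4)={n5}
  DF(n5)={n7,n8}
  DF(n6)={n7}
  DF(n7)=∅
  DF(n8)=∅
  DF(n9)=∅

φ for h: defs {n1}
  DF⁺ = {n8}

Answer: ["n8"]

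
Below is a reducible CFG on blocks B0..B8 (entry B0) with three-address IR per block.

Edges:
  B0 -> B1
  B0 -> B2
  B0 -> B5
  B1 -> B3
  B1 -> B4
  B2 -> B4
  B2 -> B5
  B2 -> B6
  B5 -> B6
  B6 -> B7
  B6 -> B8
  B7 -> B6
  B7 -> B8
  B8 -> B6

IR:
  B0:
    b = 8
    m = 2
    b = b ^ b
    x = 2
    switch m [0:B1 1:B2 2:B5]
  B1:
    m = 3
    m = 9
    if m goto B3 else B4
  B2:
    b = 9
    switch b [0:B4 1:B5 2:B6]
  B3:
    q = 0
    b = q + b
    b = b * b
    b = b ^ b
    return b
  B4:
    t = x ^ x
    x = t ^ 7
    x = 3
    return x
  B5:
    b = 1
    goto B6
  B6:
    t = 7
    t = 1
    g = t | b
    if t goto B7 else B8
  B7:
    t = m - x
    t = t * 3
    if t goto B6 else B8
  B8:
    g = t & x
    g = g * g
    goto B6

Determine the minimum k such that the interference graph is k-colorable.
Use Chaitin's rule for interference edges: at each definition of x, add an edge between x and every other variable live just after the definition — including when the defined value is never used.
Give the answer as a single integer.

Answer: 5

Derivation:
Block summaries:
  B0: def={b,m,x} ue=∅
  B1: def={m} ue=∅
  B2: def={b} ue=∅
  B3: def={b,q} ue={b}
  B4: def={t,x} ue={x}
  B5: def={b} ue=∅
  B6: def={g,t} ue={b}
  B7: def={t} ue={m,x}
  B8: def={g} ue={t,x}

Live sets:
  B0: in=∅ out={b,m,x}
  B1: in={b,x} out={b,x}
  B2: in={m,x} out={b,m,x}
  B3: in={b} out=∅
  B4: in={x} out=∅
  B5: in={m,x} out={b,m,x}
  B6: in={b,m,x} out={b,m,t,x}
  B7: in={b,m,x} out={b,m,t,x}
  B8: in={b,m,t,x} out={b,m,x}

Interfere edges:
  b: {g,m,q,t,x}
  g: {b,m,t,x}
  m: {b,g,t,x}
  q: {b}
  t: {b,g,m,x}
  x: {b,g,m,t}

Registers:
  clique {b,g,m,t,x} ⇒ need ≥ 5
  assign b→r0 g→r1 m→r2 q→r1 t→r3 x→r4 — no edge inside a register ⇒ χ ≤ 5
  χ = 5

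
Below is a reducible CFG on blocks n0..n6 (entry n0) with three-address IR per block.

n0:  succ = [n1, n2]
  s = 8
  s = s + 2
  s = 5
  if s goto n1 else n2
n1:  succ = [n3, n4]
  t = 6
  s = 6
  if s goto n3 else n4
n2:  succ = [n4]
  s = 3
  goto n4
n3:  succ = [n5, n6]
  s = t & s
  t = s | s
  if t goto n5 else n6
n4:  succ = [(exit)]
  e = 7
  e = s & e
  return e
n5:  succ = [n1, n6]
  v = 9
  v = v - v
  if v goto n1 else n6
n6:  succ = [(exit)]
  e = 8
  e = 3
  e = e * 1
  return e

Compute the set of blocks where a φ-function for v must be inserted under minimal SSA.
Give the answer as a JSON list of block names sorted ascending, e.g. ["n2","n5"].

Answer: ["n1", "n4", "n6"]

Working:
idom tree: n1←n0 n2←n0 n3←n1 n4←n0 n5←n3 n6←n3
Join-block Dom:
  n1: preds {n0,n5}: {n0} ∩ {n0,n1,n3,n5} = {n0}; idom=n0
  n4: preds {n1,n2}: {n0,n1} ∩ {n0,n2} = {n0}; idom=n0
  n6: preds {n3,n5}: {n0,n1,n3} ∩ {n0,n1,n3,n5} = {n0,n1,n3}; idom=n3

DF walk-up:
  join n1 pred n0: · stop@n0
  join n1 pred n5: n5→n3→n1 stop@n0
  join n4 pred n1: n1 stop@n0
  join n4 pred n2: n2 stop@n0
  join n6 pred n3: · stop@n3
  join n6 pred n5: n5 stop@n3
  n0: DF=∅
  n1: DF={n1,n4}
  n2: DF={n4}
  n3: DF={n1}
  n4: DF=∅
  n5: DF={n1,n6}
  n6: DF=∅

φ for v: defs {n5}
  DF⁺ = {n1,n4,n6}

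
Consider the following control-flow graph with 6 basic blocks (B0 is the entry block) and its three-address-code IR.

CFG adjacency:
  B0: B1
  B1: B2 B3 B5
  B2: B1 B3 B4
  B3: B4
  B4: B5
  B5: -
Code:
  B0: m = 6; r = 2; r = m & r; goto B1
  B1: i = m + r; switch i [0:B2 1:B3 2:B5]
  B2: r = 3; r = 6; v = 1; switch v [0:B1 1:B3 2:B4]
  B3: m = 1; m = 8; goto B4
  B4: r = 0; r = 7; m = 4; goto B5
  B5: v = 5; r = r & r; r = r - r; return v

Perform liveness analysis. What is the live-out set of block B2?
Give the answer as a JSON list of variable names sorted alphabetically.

Answer: ["m", "r"]

Working:
def/use:
  B0 def {m,r} use ∅
  B1 def {i} use {m,r}
  B2 def {r,v} use ∅
  B3 def {m} use ∅
  B4 def {m,r} use ∅
  B5 def {r,v} use {r}

Live sets:
  live B0: ∅→{m,r}
  live B1: {m,r}→{m,r}
  live B2: {m}→{m,r}
  live B3: ∅→∅
  live B4: ∅→{r}
  live B5: {r}→∅

live-out(B2) = ["m", "r"]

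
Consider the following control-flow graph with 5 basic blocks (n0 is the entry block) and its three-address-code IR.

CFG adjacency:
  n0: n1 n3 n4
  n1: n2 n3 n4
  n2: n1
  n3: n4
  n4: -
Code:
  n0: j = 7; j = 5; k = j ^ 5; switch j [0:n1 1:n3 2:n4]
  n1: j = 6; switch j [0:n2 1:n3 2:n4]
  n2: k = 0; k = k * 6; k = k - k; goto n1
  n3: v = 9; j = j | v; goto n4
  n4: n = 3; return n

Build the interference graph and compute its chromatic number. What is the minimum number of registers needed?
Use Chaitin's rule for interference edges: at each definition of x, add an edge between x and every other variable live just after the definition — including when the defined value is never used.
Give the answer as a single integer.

def/use:
  n0: {j,k} / ∅
  n1: {j} / ∅
  n2: {k} / ∅
  n3: {j,v} / {j}
  n4: {n} / ∅

Live sets:
  n0: in=∅ out={j}
  n1: in=∅ out={j}
  n2: in=∅ out=∅
  n3: in={j} out=∅
  n4: in=∅ out=∅

Interfere edges:
  j — {k,v}
  k — {j}
  n — ∅
  v — {j}

Colouring:
  clique {j,k} ⇒ need ≥ 2
  2-colouring: R0={j,n}  R1={k,v}
  χ = 2

Answer: 2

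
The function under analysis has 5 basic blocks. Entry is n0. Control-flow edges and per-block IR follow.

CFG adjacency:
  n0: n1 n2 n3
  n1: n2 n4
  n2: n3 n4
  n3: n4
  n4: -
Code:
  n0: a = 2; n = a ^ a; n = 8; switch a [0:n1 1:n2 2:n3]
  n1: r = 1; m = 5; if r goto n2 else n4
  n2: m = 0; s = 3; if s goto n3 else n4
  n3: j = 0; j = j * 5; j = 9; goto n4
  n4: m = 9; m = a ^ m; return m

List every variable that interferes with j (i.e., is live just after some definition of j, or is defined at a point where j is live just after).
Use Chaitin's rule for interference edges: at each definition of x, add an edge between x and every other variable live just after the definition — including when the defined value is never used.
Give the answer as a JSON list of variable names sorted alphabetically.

Answer: ["a"]

Working:
Block summaries:
  n0: def={a,n} ue=∅
  n1: def={m,r} ue=∅
  n2: def={m,s} ue=∅
  n3: def={j} ue=∅
  n4: def={m} ue={a}

Liveness:
  n0: in=∅ out={a}
  n1: in={a} out={a}
  n2: in={a} out={a}
  n3: in={a} out={a}
  n4: in={a} out=∅

Interfere edges:
  a↔{j,m,n,r,s}
  j↔{a}
  m↔{a,r}
  n↔{a}
  r↔{a,m}
  s↔{a}

N(j) = ["a"]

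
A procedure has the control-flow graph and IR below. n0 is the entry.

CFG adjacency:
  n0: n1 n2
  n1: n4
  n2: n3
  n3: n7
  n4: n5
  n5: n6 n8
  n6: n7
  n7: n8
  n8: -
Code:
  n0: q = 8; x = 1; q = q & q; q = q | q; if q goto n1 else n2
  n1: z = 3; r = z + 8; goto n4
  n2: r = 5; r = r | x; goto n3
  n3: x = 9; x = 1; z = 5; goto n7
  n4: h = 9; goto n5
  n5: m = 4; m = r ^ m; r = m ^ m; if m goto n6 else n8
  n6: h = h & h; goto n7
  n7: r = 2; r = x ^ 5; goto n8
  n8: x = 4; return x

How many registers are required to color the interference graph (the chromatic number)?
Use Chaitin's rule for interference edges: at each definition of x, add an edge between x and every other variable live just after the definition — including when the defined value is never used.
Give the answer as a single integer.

Answer: 4

Analysis:
Per-block:
  n0: def={q,x} ue=∅
  n1: def={r,z} ue=∅
  n2: def={r} ue={x}
  n3: def={x,z} ue=∅
  n4: def={h} ue=∅
  n5: def={m,r} ue={r}
  n6: def={h} ue={h}
  n7: def={r} ue={x}
  n8: def={x} ue=∅

Liveness:
  live n0: ∅→{x}
  live n1: {x}→{r,x}
  live n2: {x}→∅
  live n3: ∅→{x}
  live n4: {r,x}→{h,r,x}
  live n5: {h,r,x}→{h,x}
  live n6: {h,x}→{x}
  live n7: {x}→∅
  live n8: ∅→∅

Interference:
  h↔{m,r,x}
  m↔{h,r,x}
  q↔{x}
  r↔{h,m,x}
  x↔{h,m,q,r,z}
  z↔{x}

Colouring:
  lower bound: {h,m,r,x} mutually conflict ⇒ χ ≥ 4
  4-colouring: r0={x}  r1={h,q,z}  r2={m}  r3={r}
  χ = 4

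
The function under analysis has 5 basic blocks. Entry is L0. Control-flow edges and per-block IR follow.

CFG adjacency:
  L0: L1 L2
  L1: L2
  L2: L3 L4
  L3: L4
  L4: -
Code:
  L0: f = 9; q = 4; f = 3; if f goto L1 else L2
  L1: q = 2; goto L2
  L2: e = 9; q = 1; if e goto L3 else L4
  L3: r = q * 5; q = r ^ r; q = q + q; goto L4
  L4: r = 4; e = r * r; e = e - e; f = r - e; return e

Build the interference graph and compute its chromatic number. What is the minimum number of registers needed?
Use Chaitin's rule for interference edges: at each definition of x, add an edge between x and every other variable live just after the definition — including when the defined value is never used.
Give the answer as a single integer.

Block summaries:
  L0: {f,q} / ∅
  L1: {q} / ∅
  L2: {e,q} / ∅
  L3: {q,r} / {q}
  L4: {e,f,r} / ∅

Backward fixpoint:
  L0 li=∅ lo=∅
  L1 li=∅ lo=∅
  L2 li=∅ lo={q}
  L3 li={q} lo=∅
  L4 li=∅ lo=∅

Interfere edges:
  e↔{f,q,r}
  f↔{e}
  q↔{e}
  r↔{e}

Colouring:
  lower bound: {e,f} mutually conflict ⇒ χ ≥ 2
  assign e→c0 f→c1 q→c1 r→c1 — no edge inside a register ⇒ χ ≤ 2
  χ = 2

Answer: 2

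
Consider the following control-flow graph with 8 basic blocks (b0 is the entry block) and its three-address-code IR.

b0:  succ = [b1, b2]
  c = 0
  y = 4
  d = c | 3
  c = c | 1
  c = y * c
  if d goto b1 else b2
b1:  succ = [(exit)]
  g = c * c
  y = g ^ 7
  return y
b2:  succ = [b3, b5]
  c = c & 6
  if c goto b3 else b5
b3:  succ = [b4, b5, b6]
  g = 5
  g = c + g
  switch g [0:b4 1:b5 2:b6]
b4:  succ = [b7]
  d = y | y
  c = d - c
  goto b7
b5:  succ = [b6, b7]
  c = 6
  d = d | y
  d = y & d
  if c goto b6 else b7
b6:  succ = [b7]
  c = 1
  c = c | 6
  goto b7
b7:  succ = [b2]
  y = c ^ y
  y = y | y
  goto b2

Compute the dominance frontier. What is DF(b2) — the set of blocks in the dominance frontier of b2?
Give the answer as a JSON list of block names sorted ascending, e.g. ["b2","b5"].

idom tree: b1←b0 b2←b0 b3←b2 b4←b3 b5←b2 b6←b2 b7←b2
Join-block Dom:
  b2: preds {b0,b7}: {b0} ∩ {b0,b2,b7} = {b0}; idom=b0
  b5: preds {b2,b3}: {b0,b2} ∩ {b0,b2,b3} = {b0,b2}; idom=b2
  b6: preds {b3,b5}: {b0,b2,b3} ∩ {b0,b2,b5} = {b0,b2}; idom=b2
  b7: preds {b4,b5,b6}: {b0,b2,b3,b4} ∩ {b0,b2,b5} ∩ {b0,b2,b6} = {b0,b2}; idom=b2

DF derivation:
  b2←b0: walk · to b0
  b2←b7: walk b7→b2 to b0
  b5←b2: walk · to b2
  b5←b3: walk b3 to b2
  b6←b3: walk b3 to b2
  b6←b5: walk b5 to b2
  b7←b4: walk b4→b3 to b2
  b7←b5: walk b5 to b2
  b7←b6: walk b6 to b2
  DF(b0)=∅
  DF(b1)=∅
  DF(b2)={b2}
  DF(b3)={b5,b6,b7}
  DF(b4)={b7}
  DF(b5)={b6,b7}
  DF(b6)={b7}
  DF(b7)={b2}

DF(b2) = ["b2"]

Answer: ["b2"]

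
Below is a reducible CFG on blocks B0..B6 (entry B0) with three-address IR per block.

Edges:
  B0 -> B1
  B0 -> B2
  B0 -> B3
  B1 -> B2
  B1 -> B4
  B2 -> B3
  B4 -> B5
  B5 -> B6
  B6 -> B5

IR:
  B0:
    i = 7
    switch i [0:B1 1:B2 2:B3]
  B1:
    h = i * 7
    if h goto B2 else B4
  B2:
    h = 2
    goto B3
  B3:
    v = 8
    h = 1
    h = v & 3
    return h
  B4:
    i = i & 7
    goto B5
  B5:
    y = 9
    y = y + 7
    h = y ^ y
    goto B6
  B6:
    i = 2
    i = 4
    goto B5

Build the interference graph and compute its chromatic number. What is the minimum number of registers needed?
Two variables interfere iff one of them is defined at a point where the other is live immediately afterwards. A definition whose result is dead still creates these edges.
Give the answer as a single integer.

Answer: 2

Working:
Block summaries:
  B0: {i} / ∅
  B1: {h} / {i}
  B2: {h} / ∅
  B3: {h,v} / ∅
  B4: {i} / {i}
  B5: {h,y} / ∅
  B6: {i} / ∅

Liveness:
  live B0: ∅→{i}
  live B1: {i}→{i}
  live B2: ∅→∅
  live B3: ∅→∅
  live B4: {i}→∅
  live B5: ∅→∅
  live B6: ∅→∅

Conflict graph:
  h↔{i,v}
  i↔{h}
  v↔{h}
  y↔∅

Chromatic number:
  {h,i} pairwise interfere (2-clique) ⇒ χ ≥ 2
  assign h→r0 i→r1 v→r1 y→r0 — no edge inside a register ⇒ χ ≤ 2
  χ = 2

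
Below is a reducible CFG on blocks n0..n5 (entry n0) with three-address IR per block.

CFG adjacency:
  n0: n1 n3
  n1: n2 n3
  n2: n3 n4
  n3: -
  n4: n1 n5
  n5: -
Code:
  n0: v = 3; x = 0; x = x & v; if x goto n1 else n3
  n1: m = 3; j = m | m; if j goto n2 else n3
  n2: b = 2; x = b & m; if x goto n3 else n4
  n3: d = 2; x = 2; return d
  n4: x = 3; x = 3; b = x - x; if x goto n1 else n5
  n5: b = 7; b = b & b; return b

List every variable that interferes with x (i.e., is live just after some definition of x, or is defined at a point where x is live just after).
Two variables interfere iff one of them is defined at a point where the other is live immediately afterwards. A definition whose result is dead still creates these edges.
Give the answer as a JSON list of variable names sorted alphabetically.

Answer: ["b", "d", "v"]

Analysis:
Block summaries:
  n0: {v,x} / ∅
  n1: {j,m} / ∅
  n2: {b,x} / {m}
  n3: {d,x} / ∅
  n4: {b,x} / ∅
  n5: {b} / ∅

Backward fixpoint:
  n0 li=∅ lo=∅
  n1 li=∅ lo={m}
  n2 li={m} lo=∅
  n3 li=∅ lo=∅
  n4 li=∅ lo=∅
  n5 li=∅ lo=∅

Interfere edges:
  b↔{m,x}
  d↔{x}
  j↔{m}
  m↔{b,j}
  v↔{x}
  x↔{b,d,v}

N(x) = ["b", "d", "v"]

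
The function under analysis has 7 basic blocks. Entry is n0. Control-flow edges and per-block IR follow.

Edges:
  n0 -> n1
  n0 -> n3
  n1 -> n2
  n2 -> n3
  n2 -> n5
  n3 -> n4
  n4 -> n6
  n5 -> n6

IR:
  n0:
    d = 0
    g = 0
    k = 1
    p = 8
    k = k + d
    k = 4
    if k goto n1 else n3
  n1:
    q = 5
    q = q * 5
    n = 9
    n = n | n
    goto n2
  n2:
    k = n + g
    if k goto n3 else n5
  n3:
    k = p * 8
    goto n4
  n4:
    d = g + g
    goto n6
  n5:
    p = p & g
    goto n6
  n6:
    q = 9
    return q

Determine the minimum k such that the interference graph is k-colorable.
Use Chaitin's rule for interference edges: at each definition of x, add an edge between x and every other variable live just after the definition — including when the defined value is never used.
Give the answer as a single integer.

Answer: 4

Derivation:
def/use:
  n0: def={d,g,k,p} ue=∅
  n1: def={n,q} ue=∅
  n2: def={k} ue={g,n}
  n3: def={k} ue={p}
  n4: def={d} ue={g}
  n5: def={p} ue={g,p}
  n6: def={q} ue=∅

Liveness:
  n0: in=∅ out={g,p}
  n1: in={g,p} out={g,n,p}
  n2: in={g,n,p} out={g,p}
  n3: in={g,p} out={g}
  n4: in={g} out=∅
  n5: in={g,p} out=∅
  n6: in=∅ out=∅

Conflict graph:
  d — {g,k,p}
  g — {d,k,n,p,q}
  k — {d,g,p}
  n — {g,p}
  p — {d,g,k,n,q}
  q — {g,p}

Colouring:
  clique {d,g,k,p} ⇒ need ≥ 4
  assign d→R2 g→R0 k→R3 n→R2 p→R1 q→R2 — no edge inside a register ⇒ χ ≤ 4
  χ = 4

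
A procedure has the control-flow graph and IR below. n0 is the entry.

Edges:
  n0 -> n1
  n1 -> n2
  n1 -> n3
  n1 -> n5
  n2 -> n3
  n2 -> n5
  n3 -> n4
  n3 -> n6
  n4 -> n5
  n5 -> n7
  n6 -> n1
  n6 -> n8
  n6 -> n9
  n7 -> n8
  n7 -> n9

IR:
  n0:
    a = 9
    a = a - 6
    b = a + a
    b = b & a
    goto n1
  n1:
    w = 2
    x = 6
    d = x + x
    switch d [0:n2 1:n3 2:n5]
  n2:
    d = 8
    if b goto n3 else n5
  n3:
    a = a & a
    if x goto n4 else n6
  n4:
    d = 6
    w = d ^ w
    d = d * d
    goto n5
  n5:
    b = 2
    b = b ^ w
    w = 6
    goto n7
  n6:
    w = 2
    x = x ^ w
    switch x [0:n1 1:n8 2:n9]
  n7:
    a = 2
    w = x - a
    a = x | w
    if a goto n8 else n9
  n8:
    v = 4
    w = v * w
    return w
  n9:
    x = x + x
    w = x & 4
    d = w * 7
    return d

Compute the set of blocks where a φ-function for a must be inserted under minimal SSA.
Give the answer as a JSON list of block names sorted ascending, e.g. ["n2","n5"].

idom tree: n1←n0 n2←n1 n3←n1 n4←n3 n5←n1 n6←n3 n7←n5 n8←n1 n9←n1
Join-block Dom:
  n1: preds {n0,n6}: {n0} ∩ {n0,n1,n3,n6} = {n0}; idom=n0
  n3: preds {n1,n2}: {n0,n1} ∩ {n0,n1,n2} = {n0,n1}; idom=n1
  n5: preds {n1,n2,n4}: {n0,n1} ∩ {n0,n1,n2} ∩ {n0,n1,n3,n4} = {n0,n1}; idom=n1
  n8: preds {n6,n7}: {n0,n1,n3,n6} ∩ {n0,n1,n5,n7} = {n0,n1}; idom=n1
  n9: preds {n6,n7}: {n0,n1,n3,n6} ∩ {n0,n1,n5,n7} = {n0,n1}; idom=n1

Frontier:
  n1←n0: walk · to n0
  n1←n6: walk n6→n3→n1 to n0
  n3←n1: walk · to n1
  n3←n2: walk n2 to n1
  n5←n1: walk · to n1
  n5←n2: walk n2 to n1
  n5←n4: walk n4→n3 to n1
  n8←n6: walk n6→n3 to n1
  n8←n7: walk n7→n5 to n1
  n9←n6: walk n6→n3 to n1
  n9←n7: walk n7→n5 to n1
  n0: DF=∅
  n1: DF={n1}
  n2: DF={n3,n5}
  n3: DF={n1,n5,n8,n9}
  n4: DF={n5}
  n5: DF={n8,n9}
  n6: DF={n1,n8,n9}
  n7: DF={n8,n9}
  n8: DF=∅
  n9: DF=∅

φ for a: defs {n0,n3,n7}
  DF⁺ = {n1,n5,n8,n9}

Answer: ["n1", "n5", "n8", "n9"]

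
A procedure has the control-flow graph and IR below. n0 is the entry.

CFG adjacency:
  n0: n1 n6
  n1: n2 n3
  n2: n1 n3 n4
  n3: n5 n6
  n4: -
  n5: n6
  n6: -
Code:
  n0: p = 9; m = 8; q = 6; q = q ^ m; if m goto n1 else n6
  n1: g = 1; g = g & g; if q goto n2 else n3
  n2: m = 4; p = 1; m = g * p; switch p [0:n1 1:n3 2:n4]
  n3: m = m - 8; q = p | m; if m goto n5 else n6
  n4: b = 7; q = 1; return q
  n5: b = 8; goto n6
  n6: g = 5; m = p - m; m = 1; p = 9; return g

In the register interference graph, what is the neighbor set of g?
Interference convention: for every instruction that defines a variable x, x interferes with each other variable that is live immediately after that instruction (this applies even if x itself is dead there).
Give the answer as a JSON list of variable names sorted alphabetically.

Answer: ["m", "p", "q"]

Working:
def/use:
  n0: def={m,p,q} ue=∅
  n1: def={g} ue={q}
  n2: def={m,p} ue={g}
  n3: def={m,q} ue={m,p}
  n4: def={b,q} ue=∅
  n5: def={b} ue=∅
  n6: def={g,m,p} ue={m,p}

Backward fixpoint:
  n0 li=∅ lo={m,p,q}
  n1 li={m,p,q} lo={g,m,p,q}
  n2 li={g,q} lo={m,p,q}
  n3 li={m,p} lo={m,p}
  n4 li=∅ lo=∅
  n5 li={m,p} lo={m,p}
  n6 li={m,p} lo=∅

Interference:
  b: {m,p}
  g: {m,p,q}
  m: {b,g,p,q}
  p: {b,g,m,q}
  q: {g,m,p}

N(g) = ["m", "p", "q"]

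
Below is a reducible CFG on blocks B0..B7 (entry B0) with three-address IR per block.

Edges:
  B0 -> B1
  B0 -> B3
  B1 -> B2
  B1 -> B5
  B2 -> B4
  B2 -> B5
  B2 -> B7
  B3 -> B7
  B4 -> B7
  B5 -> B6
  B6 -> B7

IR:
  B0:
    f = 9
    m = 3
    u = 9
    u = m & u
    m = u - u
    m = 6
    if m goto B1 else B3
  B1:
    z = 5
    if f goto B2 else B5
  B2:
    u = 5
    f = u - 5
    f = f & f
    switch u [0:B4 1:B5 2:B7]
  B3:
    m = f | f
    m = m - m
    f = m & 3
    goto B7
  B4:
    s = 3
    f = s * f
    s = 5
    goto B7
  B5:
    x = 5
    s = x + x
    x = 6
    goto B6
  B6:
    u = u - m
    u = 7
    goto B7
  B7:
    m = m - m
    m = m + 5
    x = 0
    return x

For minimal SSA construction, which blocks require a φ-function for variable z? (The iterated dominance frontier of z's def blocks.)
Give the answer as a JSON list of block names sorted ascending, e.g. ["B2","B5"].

Answer: ["B7"]

Working:
idom tree: B1←B0 B2←B1 B3←B0 B4←B2 B5←B1 B6←B5 B7←B0
Dom at joins:
  B5: preds {B1,B2}: {B0,B1} ∩ {B0,B1,B2} = {B0,B1}; idom=B1
  B7: preds {B2,B3,B4,B6}: {B0,B1,B2} ∩ {B0,B3} ∩ {B0,B1,B2,B4} ∩ {B0,B1,B5,B6} = {B0}; idom=B0

DF derivation:
  B5←B1: walk · to B1
  B5←B2: walk B2 to B1
  B7←B2: walk B2→B1 to B0
  B7←B3: walk B3 to B0
  B7←B4: walk B4→B2→B1 to B0
  B7←B6: walk B6→B5→B1 to B0
  B0 → ∅
  B1 → {B7}
  B2 → {B5,B7}
  B3 → {B7}
  B4 → {B7}
  B5 → {B7}
  B6 → {B7}
  B7 → ∅

φ for z: defs {B1}
  DF⁺ = {B7}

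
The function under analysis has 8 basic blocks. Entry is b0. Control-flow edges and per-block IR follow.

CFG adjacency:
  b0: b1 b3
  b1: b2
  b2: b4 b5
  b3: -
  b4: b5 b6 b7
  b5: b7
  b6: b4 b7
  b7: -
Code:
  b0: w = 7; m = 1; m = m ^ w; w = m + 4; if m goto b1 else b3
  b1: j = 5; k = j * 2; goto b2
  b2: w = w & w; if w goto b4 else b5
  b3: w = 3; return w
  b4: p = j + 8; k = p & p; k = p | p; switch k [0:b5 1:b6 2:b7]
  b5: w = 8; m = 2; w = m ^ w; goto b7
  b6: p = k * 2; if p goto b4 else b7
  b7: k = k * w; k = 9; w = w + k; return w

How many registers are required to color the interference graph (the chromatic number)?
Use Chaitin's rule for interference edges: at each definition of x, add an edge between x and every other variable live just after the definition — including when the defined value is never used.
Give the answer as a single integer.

Per-block:
  b0 def {m,w} use ∅
  b1 def {j,k} use ∅
  b2 def {w} use {w}
  b3 def {w} use ∅
  b4 def {k,p} use {j}
  b5 def {m,w} use ∅
  b6 def {p} use {k}
  b7 def {k,w} use {k,w}

Liveness:
  b0: in=∅ out={w}
  b1: in={w} out={j,k,w}
  b2: in={j,k,w} out={j,k,w}
  b3: in=∅ out=∅
  b4: in={j,w} out={j,k,w}
  b5: in={k} out={k,w}
  b6: in={j,k,w} out={j,k,w}
  b7: in={k,w} out=∅

Conflict graph:
  j↔{k,p,w}
  k↔{j,m,p,w}
  m↔{k,w}
  p↔{j,k,w}
  w↔{j,k,m,p}

Chromatic number:
  clique {j,k,p,w} ⇒ need ≥ 4
  4-colouring: r0={k}  r1={w}  r2={j,m}  r3={p}
  χ = 4

Answer: 4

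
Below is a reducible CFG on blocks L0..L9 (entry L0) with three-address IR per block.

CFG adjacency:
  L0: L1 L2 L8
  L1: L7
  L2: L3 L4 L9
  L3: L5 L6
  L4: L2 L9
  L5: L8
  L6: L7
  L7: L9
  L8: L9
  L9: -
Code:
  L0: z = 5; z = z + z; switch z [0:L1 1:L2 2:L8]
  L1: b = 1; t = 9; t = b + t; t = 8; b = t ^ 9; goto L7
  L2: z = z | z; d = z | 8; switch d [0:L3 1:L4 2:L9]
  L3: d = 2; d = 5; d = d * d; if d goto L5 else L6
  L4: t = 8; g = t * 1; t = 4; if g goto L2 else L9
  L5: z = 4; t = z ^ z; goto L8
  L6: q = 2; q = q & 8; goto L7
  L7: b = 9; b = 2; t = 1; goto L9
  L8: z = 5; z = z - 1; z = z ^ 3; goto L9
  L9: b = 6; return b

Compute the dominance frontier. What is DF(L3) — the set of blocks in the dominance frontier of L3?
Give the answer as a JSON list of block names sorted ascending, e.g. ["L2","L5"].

Answer: ["L7", "L8"]

Working:
idom tree: L1←L0 L2←L0 L3←L2 L4←L2 L5←L3 L6←L3 L7←L0 L8←L0 L9←L0
Dom∩ at merges:
  L2: preds {L0,L4}: {L0} ∩ {L0,L2,L4} = {L0}; idom=L0
  L7: preds {L1,L6}: {L0,L1} ∩ {L0,L2,L3,L6} = {L0}; idom=L0
  L8: preds {L0,L5}: {L0} ∩ {L0,L2,L3,L5} = {L0}; idom=L0
  L9: preds {L2,L4,L7,L8}: {L0,L2} ∩ {L0,L2,L4} ∩ {L0,L7} ∩ {L0,L8} = {L0}; idom=L0

DF derivation:
  join L2 pred L0: · stop@L0
  join L2 pred L4: L4→L2 stop@L0
  join L7 pred L1: L1 stop@L0
  join L7 pred L6: L6→L3→L2 stop@L0
  join L8 pred L0: · stop@L0
  join L8 pred L5: L5→L3→L2 stop@L0
  join L9 pred L2: L2 stop@L0
  join L9 pred L4: L4→L2 stop@L0
  join L9 pred L7: L7 stop@L0
  join L9 pred L8: L8 stop@L0
  L0 → ∅
  L1 → {L7}
  L2 → {L2,L7,L8,L9}
  L3 → {L7,L8}
  L4 → {L2,L9}
  L5 → {L8}
  L6 → {L7}
  L7 → {L9}
  L8 → {L9}
  L9 → ∅

DF(L3) = ["L7", "L8"]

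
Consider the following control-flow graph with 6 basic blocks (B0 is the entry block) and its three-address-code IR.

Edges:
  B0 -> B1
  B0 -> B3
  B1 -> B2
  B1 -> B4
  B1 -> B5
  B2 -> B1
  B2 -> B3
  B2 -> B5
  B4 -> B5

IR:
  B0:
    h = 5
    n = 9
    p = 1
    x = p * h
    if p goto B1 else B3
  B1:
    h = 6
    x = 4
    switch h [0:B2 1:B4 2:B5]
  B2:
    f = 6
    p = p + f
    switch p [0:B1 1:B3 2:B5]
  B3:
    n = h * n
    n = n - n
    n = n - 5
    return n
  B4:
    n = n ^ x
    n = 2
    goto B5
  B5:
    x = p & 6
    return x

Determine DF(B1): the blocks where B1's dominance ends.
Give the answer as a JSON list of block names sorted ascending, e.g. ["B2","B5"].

idom tree: B1←B0 B2←B1 B3←B0 B4←B1 B5←B1
Dom∩ at merges:
  B1: preds {B0,B2}: {B0} ∩ {B0,B1,B2} = {B0}; idom=B0
  B3: preds {B0,B2}: {B0} ∩ {B0,B1,B2} = {B0}; idom=B0
  B5: preds {B1,B2,B4}: {B0,B1} ∩ {B0,B1,B2} ∩ {B0,B1,B4} = {B0,B1}; idom=B1

Frontier:
  B1←B0: walk · to B0
  B1←B2: walk B2→B1 to B0
  B3←B0: walk · to B0
  B3←B2: walk B2→B1 to B0
  B5←B1: walk · to B1
  B5←B2: walk B2 to B1
  B5←B4: walk B4 to B1
  B0 → ∅
  B1 → {B1,B3}
  B2 → {B1,B3,B5}
  B3 → ∅
  B4 → {B5}
  B5 → ∅

DF(B1) = ["B1", "B3"]

Answer: ["B1", "B3"]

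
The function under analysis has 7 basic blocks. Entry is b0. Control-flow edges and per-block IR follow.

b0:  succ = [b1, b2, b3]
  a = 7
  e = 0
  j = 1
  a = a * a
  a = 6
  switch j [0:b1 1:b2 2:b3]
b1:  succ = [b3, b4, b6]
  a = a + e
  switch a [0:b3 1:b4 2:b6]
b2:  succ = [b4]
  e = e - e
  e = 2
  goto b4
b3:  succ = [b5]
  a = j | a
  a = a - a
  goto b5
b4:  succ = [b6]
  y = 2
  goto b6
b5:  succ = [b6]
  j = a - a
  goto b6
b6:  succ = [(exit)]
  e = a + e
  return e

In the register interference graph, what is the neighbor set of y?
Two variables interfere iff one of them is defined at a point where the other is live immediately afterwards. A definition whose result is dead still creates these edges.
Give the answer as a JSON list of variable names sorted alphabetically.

Answer: ["a", "e"]

Derivation:
Per-block:
  b0: {a,e,j} / ∅
  b1: {a} / {a,e}
  b2: {e} / {e}
  b3: {a} / {a,j}
  b4: {y} / ∅
  b5: {j} / {a}
  b6: {e} / {a,e}

Backward fixpoint:
  b0: in=∅ out={a,e,j}
  b1: in={a,e,j} out={a,e,j}
  b2: in={a,e} out={a,e}
  b3: in={a,e,j} out={a,e}
  b4: in={a,e} out={a,e}
  b5: in={a,e} out={a,e}
  b6: in={a,e} out=∅

Interfere edges:
  a: {e,j,y}
  e: {a,j,y}
  j: {a,e}
  y: {a,e}

N(y) = ["a", "e"]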